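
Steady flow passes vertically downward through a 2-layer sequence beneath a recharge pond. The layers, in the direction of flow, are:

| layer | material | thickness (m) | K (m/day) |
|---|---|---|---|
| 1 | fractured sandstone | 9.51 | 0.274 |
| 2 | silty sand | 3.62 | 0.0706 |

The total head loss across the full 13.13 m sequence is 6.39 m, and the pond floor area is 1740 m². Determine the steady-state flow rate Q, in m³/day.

Flow is perpendicular to layering, so the layers act in series and the equivalent K is the thickness-weighted harmonic mean.
Total thickness L = 9.51 + 3.62 = 13.13 m.
Σ(b_i/K_i) = 9.51/0.274 + 3.62/0.0706 = 85.98 d.
K_eq = L / Σ(b_i/K_i) = 13.13 / 85.98 = 0.1527 m/day.
Q = K_eq · A · (Δh/L) = 0.1527 × 1740 × (6.39/13.13) = 129.3 m³/day.

129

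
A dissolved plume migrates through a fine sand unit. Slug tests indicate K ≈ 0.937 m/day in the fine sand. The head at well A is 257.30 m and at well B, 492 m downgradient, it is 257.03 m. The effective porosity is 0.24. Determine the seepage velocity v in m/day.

0.00214

Hydraulic gradient i = (257.30 − 257.03) / 492 = 0.27 / 492 = 0.0005488.
Darcy flux q = K · i = 0.9370 × 0.0005488 = 0.0005142 m/day.
Seepage velocity v = q / n_e = 0.0005142 / 0.24 = 0.002143 m/day.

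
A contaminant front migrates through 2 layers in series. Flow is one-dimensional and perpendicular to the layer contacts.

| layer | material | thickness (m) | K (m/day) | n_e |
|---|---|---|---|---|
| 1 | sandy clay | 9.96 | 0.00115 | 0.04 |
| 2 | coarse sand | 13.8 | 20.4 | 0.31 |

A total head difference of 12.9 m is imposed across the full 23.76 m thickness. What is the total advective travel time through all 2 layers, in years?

With flow normal to the layers, continuity requires the same specific discharge q through every layer.
Σ(b_i/K_i) = 9.96/0.00115 + 13.8/20.4 = 8662 d.
q = Δh / Σ(b_i/K_i) = 12.9 / 8662 = 0.001489 m/day.
In each layer the seepage velocity is v_i = q/n_i, so the layer transit time is t_i = b_i·n_i / q:
  layer 1 (sandy clay): t_1 = 9.96 × 0.04 / 0.001489 = 267.5 d
  layer 2 (coarse sand): t_2 = 13.8 × 0.31 / 0.001489 = 2872 d
Total t = Σ t_i = 3140 days = 8.597 years.

8.60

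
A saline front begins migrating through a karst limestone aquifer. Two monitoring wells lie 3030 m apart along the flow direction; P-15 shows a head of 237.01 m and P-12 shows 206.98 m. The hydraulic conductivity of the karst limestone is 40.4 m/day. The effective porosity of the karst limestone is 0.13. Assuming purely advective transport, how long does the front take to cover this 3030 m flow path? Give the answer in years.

2.69

Hydraulic gradient i = (237.01 − 206.98) / 3030 = 30.03 / 3030 = 0.009911.
Darcy flux q = K · i = 40.40 × 0.009911 = 0.4004 m/day.
Seepage velocity v = q / n_e = 0.4004 / 0.13 = 3.080 m/day.
Travel time t = L / v = 3030 / 3.080 = 983.8 days = 2.693 years.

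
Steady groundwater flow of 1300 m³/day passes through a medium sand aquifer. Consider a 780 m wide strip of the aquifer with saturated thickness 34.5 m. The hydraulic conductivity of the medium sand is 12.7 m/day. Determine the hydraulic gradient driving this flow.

Cross-sectional area A = 780 × 34.5 = 26910 m².
From Q = K·A·i, i = Q / (K·A) = 1300 / (12.70 × 26910) = 0.003804.

0.00380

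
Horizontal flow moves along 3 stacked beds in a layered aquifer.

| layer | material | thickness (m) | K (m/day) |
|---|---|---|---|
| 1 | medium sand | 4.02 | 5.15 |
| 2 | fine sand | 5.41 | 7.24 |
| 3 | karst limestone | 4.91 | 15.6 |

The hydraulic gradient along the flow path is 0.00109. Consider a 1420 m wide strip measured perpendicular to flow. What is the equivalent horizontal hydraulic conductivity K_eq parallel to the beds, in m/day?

9.52

Flow is parallel to layering, so each bed carries its own Darcy discharge and the transmissivities add.
Σ(K_i·b_i) = 5.15×4.02 + 7.24×5.41 + 15.6×4.91 = 136.5 m²/day.
Total thickness b = 14.34 m, so K_eq = Σ(K_i·b_i)/b = 9.517 m/day.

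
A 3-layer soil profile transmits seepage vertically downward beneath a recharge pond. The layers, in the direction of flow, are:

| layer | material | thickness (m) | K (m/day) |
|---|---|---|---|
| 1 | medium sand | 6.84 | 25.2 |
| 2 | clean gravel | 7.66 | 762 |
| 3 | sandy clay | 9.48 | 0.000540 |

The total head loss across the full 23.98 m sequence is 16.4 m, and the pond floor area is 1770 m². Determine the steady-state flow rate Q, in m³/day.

1.65

Flow is perpendicular to layering, so the layers act in series and the equivalent K is the thickness-weighted harmonic mean.
Total thickness L = 6.84 + 7.66 + 9.48 = 23.98 m.
Σ(b_i/K_i) = 6.84/25.2 + 7.66/762 + 9.48/0.000540 = 17556 d.
K_eq = L / Σ(b_i/K_i) = 23.98 / 17556 = 0.001366 m/day.
Q = K_eq · A · (Δh/L) = 0.001366 × 1770 × (16.4/23.98) = 1.653 m³/day.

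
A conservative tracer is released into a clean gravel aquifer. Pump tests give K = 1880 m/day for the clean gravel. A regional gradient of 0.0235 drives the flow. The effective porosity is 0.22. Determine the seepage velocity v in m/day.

Hydraulic gradient i = 0.0235.
Darcy flux q = K · i = 1880 × 0.02350 = 44.18 m/day.
Seepage velocity v = q / n_e = 44.18 / 0.22 = 200.8 m/day.

201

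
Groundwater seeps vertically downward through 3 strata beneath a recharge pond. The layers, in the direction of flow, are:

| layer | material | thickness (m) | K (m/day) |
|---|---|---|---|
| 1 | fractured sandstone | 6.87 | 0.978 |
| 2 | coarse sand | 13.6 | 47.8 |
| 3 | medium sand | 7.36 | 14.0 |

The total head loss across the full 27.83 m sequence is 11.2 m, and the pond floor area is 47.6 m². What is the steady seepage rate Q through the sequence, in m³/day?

68.0

Flow is perpendicular to layering, so the layers act in series and the equivalent K is the thickness-weighted harmonic mean.
Total thickness L = 6.87 + 13.6 + 7.36 = 27.83 m.
Σ(b_i/K_i) = 6.87/0.978 + 13.6/47.8 + 7.36/14.0 = 7.835 d.
K_eq = L / Σ(b_i/K_i) = 27.83 / 7.835 = 3.552 m/day.
Q = K_eq · A · (Δh/L) = 3.552 × 47.6 × (11.2/27.83) = 68.05 m³/day.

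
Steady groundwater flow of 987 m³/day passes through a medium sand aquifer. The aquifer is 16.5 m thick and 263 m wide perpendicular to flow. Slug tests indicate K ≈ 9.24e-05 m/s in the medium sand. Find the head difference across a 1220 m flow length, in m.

Convert K: 9.24e-05 m/s × 86400 = 7.983 m/day.
Cross-sectional area A = 263 × 16.5 = 4340 m².
From Q = K·A·i, i = Q / (K·A) = 987 / (7.983 × 4340) = 0.02849.
Head loss Δh = i · L = 0.02849 × 1220 = 34.76 m.

34.8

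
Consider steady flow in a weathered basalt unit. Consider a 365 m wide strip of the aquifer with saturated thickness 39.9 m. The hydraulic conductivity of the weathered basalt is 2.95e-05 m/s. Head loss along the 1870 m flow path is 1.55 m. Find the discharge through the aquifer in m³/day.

Convert K: 2.95e-05 m/s × 86400 = 2.549 m/day.
Cross-sectional area A = 365 × 39.9 = 14564 m².
Hydraulic gradient i = Δh / L = 1.55 / 1870 = 0.0008289.
Darcy's law: Q = K · A · i = 2.549 × 14564 × 0.0008289 = 30.77 m³/day.

30.8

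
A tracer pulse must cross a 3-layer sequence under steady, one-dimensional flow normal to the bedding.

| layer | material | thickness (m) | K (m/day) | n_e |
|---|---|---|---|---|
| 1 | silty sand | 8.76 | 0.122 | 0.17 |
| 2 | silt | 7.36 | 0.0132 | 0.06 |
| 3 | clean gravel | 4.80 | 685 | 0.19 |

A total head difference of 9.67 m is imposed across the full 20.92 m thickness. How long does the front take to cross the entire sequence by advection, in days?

185

With flow normal to the layers, continuity requires the same specific discharge q through every layer.
Σ(b_i/K_i) = 8.76/0.122 + 7.36/0.0132 + 4.80/685 = 629.4 d.
q = Δh / Σ(b_i/K_i) = 9.67 / 629.4 = 0.01536 m/day.
In each layer the seepage velocity is v_i = q/n_i, so the layer transit time is t_i = b_i·n_i / q:
  layer 1 (silty sand): t_1 = 8.76 × 0.17 / 0.01536 = 96.93 d
  layer 2 (silt): t_2 = 7.36 × 0.06 / 0.01536 = 28.74 d
  layer 3 (clean gravel): t_3 = 4.80 × 0.19 / 0.01536 = 59.36 d
Total t = Σ t_i = 185.0 days.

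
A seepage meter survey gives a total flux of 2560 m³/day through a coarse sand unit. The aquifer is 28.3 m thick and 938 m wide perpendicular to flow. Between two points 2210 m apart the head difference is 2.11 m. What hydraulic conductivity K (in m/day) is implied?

Cross-sectional area A = 938 × 28.3 = 26545 m².
Hydraulic gradient i = Δh / L = 2.11 / 2210 = 0.0009548.
From Q = K·A·i, K = Q / (A·i) = 2560 / (26545 × 0.0009548) = 101.0 m/day.

101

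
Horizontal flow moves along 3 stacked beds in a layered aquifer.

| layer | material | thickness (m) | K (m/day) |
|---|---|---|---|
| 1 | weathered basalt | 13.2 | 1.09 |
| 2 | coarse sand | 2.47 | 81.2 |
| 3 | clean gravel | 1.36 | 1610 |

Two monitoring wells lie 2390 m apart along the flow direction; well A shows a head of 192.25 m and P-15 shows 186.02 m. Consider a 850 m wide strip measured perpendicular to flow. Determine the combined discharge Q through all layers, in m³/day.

5330

Flow is parallel to layering, so each bed carries its own Darcy discharge and the transmissivities add.
Σ(K_i·b_i) = 1.09×13.2 + 81.2×2.47 + 1610×1.36 = 2405 m²/day.
Hydraulic gradient i = (192.25 − 186.02) / 2390 = 6.23 / 2390 = 0.002607.
Q = Σ(K_i·b_i) · W · i = 2405 × 850 × 0.002607 = 5328 m³/day.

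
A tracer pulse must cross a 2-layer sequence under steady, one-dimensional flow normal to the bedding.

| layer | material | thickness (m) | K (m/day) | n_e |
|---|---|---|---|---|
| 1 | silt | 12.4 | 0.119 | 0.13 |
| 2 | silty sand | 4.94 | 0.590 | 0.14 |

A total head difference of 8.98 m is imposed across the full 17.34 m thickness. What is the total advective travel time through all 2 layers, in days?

With flow normal to the layers, continuity requires the same specific discharge q through every layer.
Σ(b_i/K_i) = 12.4/0.119 + 4.94/0.590 = 112.6 d.
q = Δh / Σ(b_i/K_i) = 8.98 / 112.6 = 0.07977 m/day.
In each layer the seepage velocity is v_i = q/n_i, so the layer transit time is t_i = b_i·n_i / q:
  layer 1 (silt): t_1 = 12.4 × 0.13 / 0.07977 = 20.21 d
  layer 2 (silty sand): t_2 = 4.94 × 0.14 / 0.07977 = 8.670 d
Total t = Σ t_i = 28.88 days.

28.9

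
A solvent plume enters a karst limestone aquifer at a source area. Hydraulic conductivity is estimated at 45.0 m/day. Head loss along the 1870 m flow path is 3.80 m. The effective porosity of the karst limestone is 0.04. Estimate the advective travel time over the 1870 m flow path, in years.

2.24

Hydraulic gradient i = Δh / L = 3.80 / 1870 = 0.002032.
Darcy flux q = K · i = 45.00 × 0.002032 = 0.09144 m/day.
Seepage velocity v = q / n_e = 0.09144 / 0.04 = 2.286 m/day.
Travel time t = L / v = 1870 / 2.286 = 818.0 days = 2.240 years.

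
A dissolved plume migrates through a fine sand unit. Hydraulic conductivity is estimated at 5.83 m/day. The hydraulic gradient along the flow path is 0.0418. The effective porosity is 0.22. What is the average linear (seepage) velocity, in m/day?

1.11

Hydraulic gradient i = 0.0418.
Darcy flux q = K · i = 5.830 × 0.04180 = 0.2437 m/day.
Seepage velocity v = q / n_e = 0.2437 / 0.22 = 1.108 m/day.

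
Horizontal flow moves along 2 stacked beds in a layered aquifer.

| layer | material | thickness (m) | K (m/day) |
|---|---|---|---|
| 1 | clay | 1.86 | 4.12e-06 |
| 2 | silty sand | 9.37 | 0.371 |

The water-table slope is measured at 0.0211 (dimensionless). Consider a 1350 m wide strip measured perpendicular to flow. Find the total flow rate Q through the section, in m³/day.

99.0

Flow is parallel to layering, so each bed carries its own Darcy discharge and the transmissivities add.
Σ(K_i·b_i) = 4.12e-06×1.86 + 0.371×9.37 = 3.476 m²/day.
Hydraulic gradient i = 0.0211.
Q = Σ(K_i·b_i) · W · i = 3.476 × 1350 × 0.02110 = 99.02 m³/day.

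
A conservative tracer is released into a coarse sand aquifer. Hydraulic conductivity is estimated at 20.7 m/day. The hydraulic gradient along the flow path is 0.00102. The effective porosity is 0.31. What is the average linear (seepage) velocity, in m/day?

Hydraulic gradient i = 0.00102.
Darcy flux q = K · i = 20.70 × 0.001020 = 0.02111 m/day.
Seepage velocity v = q / n_e = 0.02111 / 0.31 = 0.06811 m/day.

0.0681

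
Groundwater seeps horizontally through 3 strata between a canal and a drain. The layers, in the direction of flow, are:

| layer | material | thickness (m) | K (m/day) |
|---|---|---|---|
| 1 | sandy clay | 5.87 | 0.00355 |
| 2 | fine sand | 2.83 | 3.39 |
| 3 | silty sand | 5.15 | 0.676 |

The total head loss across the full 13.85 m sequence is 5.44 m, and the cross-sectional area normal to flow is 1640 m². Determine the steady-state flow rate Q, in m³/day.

5.37

Flow is perpendicular to layering, so the layers act in series and the equivalent K is the thickness-weighted harmonic mean.
Total thickness L = 5.87 + 2.83 + 5.15 = 13.85 m.
Σ(b_i/K_i) = 5.87/0.00355 + 2.83/3.39 + 5.15/0.676 = 1662 d.
K_eq = L / Σ(b_i/K_i) = 13.85 / 1662 = 0.008333 m/day.
Q = K_eq · A · (Δh/L) = 0.008333 × 1640 × (5.44/13.85) = 5.368 m³/day.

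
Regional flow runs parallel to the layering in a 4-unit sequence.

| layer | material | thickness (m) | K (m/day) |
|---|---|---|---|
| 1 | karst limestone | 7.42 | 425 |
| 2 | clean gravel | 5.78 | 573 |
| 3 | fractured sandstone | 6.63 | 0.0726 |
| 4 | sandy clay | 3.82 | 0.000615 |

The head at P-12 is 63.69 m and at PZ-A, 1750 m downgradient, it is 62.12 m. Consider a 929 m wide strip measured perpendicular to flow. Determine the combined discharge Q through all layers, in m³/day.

5390

Flow is parallel to layering, so each bed carries its own Darcy discharge and the transmissivities add.
Σ(K_i·b_i) = 425×7.42 + 573×5.78 + 0.0726×6.63 + 0.000615×3.82 = 6466 m²/day.
Hydraulic gradient i = (63.69 − 62.12) / 1750 = 1.57 / 1750 = 0.0008971.
Q = Σ(K_i·b_i) · W · i = 6466 × 929 × 0.0008971 = 5389 m³/day.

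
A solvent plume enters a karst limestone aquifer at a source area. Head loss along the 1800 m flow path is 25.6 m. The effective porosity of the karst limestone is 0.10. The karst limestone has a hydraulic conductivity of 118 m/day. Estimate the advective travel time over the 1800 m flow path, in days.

107

Hydraulic gradient i = Δh / L = 25.6 / 1800 = 0.01422.
Darcy flux q = K · i = 118.0 × 0.01422 = 1.678 m/day.
Seepage velocity v = q / n_e = 1.678 / 0.10 = 16.78 m/day.
Travel time t = L / v = 1800 / 16.78 = 107.3 days.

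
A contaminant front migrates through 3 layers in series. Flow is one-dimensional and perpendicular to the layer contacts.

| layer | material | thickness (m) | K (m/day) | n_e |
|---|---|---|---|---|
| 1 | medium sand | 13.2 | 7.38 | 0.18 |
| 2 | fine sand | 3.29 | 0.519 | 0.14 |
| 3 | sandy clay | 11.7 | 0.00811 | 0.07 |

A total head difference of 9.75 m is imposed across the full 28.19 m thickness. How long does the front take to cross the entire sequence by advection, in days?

544

With flow normal to the layers, continuity requires the same specific discharge q through every layer.
Σ(b_i/K_i) = 13.2/7.38 + 3.29/0.519 + 11.7/0.00811 = 1451 d.
q = Δh / Σ(b_i/K_i) = 9.75 / 1451 = 0.006720 m/day.
In each layer the seepage velocity is v_i = q/n_i, so the layer transit time is t_i = b_i·n_i / q:
  layer 1 (medium sand): t_1 = 13.2 × 0.18 / 0.006720 = 353.5 d
  layer 2 (fine sand): t_2 = 3.29 × 0.14 / 0.006720 = 68.54 d
  layer 3 (sandy clay): t_3 = 11.7 × 0.07 / 0.006720 = 121.9 d
Total t = Σ t_i = 543.9 days.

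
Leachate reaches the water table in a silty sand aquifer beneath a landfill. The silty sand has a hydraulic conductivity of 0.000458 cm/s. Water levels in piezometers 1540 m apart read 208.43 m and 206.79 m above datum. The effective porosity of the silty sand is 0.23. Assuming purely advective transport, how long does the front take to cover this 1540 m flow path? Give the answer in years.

2300

Convert K: 0.000458 cm/s × 864 = 0.3957 m/day.
Hydraulic gradient i = (208.43 − 206.79) / 1540 = 1.64 / 1540 = 0.001065.
Darcy flux q = K · i = 0.3957 × 0.001065 = 0.0004214 m/day.
Seepage velocity v = q / n_e = 0.0004214 / 0.23 = 0.001832 m/day.
Travel time t = L / v = 1540 / 0.001832 = 8.405e+05 days = 2301 years.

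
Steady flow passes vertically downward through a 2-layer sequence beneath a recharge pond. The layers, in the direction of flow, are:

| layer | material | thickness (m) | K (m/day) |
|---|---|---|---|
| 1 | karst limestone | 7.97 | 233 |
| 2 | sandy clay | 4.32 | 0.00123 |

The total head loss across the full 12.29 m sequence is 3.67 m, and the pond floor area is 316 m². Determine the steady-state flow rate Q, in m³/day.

0.330

Flow is perpendicular to layering, so the layers act in series and the equivalent K is the thickness-weighted harmonic mean.
Total thickness L = 7.97 + 4.32 = 12.29 m.
Σ(b_i/K_i) = 7.97/233 + 4.32/0.00123 = 3512 d.
K_eq = L / Σ(b_i/K_i) = 12.29 / 3512 = 0.003499 m/day.
Q = K_eq · A · (Δh/L) = 0.003499 × 316 × (3.67/12.29) = 0.3302 m³/day.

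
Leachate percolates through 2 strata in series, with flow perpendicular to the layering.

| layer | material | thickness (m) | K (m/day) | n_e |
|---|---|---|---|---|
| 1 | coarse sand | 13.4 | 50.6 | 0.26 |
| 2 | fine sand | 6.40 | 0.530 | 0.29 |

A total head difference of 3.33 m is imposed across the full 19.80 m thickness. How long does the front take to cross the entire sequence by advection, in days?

With flow normal to the layers, continuity requires the same specific discharge q through every layer.
Σ(b_i/K_i) = 13.4/50.6 + 6.40/0.530 = 12.34 d.
q = Δh / Σ(b_i/K_i) = 3.33 / 12.34 = 0.2698 m/day.
In each layer the seepage velocity is v_i = q/n_i, so the layer transit time is t_i = b_i·n_i / q:
  layer 1 (coarse sand): t_1 = 13.4 × 0.26 / 0.2698 = 12.91 d
  layer 2 (fine sand): t_2 = 6.40 × 0.29 / 0.2698 = 6.878 d
Total t = Σ t_i = 19.79 days.

19.8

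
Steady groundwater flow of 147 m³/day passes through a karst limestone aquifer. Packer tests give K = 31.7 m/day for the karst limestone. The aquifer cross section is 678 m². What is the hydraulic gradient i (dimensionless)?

From Q = K·A·i, i = Q / (K·A) = 147 / (31.70 × 678.0) = 0.006840.

0.00684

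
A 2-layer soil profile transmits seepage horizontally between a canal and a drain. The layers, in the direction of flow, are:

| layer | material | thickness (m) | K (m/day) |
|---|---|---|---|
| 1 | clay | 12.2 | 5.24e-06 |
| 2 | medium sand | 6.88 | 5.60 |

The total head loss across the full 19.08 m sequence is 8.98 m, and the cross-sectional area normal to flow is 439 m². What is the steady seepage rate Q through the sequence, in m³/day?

0.00169

Flow is perpendicular to layering, so the layers act in series and the equivalent K is the thickness-weighted harmonic mean.
Total thickness L = 12.2 + 6.88 = 19.08 m.
Σ(b_i/K_i) = 12.2/5.24e-06 + 6.88/5.60 = 2.328e+06 d.
K_eq = L / Σ(b_i/K_i) = 19.08 / 2.328e+06 = 8.195e-06 m/day.
Q = K_eq · A · (Δh/L) = 8.195e-06 × 439 × (8.98/19.08) = 0.001693 m³/day.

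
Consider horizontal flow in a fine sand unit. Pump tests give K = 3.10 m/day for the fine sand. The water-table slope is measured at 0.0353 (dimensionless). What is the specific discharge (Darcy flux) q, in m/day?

0.109

Hydraulic gradient i = 0.0353.
Specific discharge q = K · i = 3.100 × 0.03530 = 0.1094 m/day.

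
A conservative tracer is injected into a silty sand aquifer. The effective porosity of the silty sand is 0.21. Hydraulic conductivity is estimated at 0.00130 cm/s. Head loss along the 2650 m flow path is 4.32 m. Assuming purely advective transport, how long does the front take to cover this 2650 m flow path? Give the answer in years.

Convert K: 0.00130 cm/s × 864 = 1.123 m/day.
Hydraulic gradient i = Δh / L = 4.32 / 2650 = 0.001630.
Darcy flux q = K · i = 1.123 × 0.001630 = 0.001831 m/day.
Seepage velocity v = q / n_e = 0.001831 / 0.21 = 0.008719 m/day.
Travel time t = L / v = 2650 / 0.008719 = 3.039e+05 days = 832.1 years.

832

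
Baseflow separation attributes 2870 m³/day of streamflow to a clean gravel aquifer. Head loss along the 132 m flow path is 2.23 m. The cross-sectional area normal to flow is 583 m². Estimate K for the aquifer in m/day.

Hydraulic gradient i = Δh / L = 2.23 / 132 = 0.01689.
From Q = K·A·i, K = Q / (A·i) = 2870 / (583.0 × 0.01689) = 291.4 m/day.

291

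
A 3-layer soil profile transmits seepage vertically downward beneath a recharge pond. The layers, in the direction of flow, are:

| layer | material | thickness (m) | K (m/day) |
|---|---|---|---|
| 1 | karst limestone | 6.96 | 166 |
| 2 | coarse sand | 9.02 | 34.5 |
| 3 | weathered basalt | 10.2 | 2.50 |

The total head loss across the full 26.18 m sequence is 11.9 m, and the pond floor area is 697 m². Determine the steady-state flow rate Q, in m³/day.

1890

Flow is perpendicular to layering, so the layers act in series and the equivalent K is the thickness-weighted harmonic mean.
Total thickness L = 6.96 + 9.02 + 10.2 = 26.18 m.
Σ(b_i/K_i) = 6.96/166 + 9.02/34.5 + 10.2/2.50 = 4.383 d.
K_eq = L / Σ(b_i/K_i) = 26.18 / 4.383 = 5.973 m/day.
Q = K_eq · A · (Δh/L) = 5.973 × 697 × (11.9/26.18) = 1892 m³/day.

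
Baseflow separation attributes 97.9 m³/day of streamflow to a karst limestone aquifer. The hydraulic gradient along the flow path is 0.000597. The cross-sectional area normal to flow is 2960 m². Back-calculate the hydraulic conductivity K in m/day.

55.4

Hydraulic gradient i = 0.000597.
From Q = K·A·i, K = Q / (A·i) = 97.9 / (2960 × 0.0005970) = 55.40 m/day.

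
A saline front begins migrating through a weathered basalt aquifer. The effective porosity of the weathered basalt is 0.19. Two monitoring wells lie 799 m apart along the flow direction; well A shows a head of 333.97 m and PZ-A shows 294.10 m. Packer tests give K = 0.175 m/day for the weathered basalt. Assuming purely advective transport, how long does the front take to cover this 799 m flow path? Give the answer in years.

47.6

Hydraulic gradient i = (333.97 − 294.10) / 799 = 39.87 / 799 = 0.04990.
Darcy flux q = K · i = 0.1750 × 0.04990 = 0.008732 m/day.
Seepage velocity v = q / n_e = 0.008732 / 0.19 = 0.04596 m/day.
Travel time t = L / v = 799 / 0.04596 = 17385 days = 47.60 years.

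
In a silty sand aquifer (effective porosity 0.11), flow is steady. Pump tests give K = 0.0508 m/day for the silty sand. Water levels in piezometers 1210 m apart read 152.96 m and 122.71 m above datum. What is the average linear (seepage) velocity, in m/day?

Hydraulic gradient i = (152.96 − 122.71) / 1210 = 30.25 / 1210 = 0.02500.
Darcy flux q = K · i = 0.05080 × 0.02500 = 0.001270 m/day.
Seepage velocity v = q / n_e = 0.001270 / 0.11 = 0.01155 m/day.

0.0115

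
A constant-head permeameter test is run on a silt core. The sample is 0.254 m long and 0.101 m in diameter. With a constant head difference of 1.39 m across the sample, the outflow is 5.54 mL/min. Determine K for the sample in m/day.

Cross-sectional area A = π·(d/2)² = π × (0.101/2)² = 0.008012 m².
Convert discharge: 5.54 mL/min = 9.233e-08 m³/s.
Darcy's law rearranged: K = Q·L / (A·Δh) = 9.233e-08 × 0.254 / (0.008012 × 1.39) = 2.106e-06 m/s = 0.1820 m/day.

0.182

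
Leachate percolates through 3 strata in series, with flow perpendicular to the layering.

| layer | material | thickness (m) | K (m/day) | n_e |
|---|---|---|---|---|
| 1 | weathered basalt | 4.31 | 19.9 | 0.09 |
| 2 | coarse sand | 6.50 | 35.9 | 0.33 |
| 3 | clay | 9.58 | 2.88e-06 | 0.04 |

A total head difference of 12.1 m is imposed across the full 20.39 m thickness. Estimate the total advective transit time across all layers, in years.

With flow normal to the layers, continuity requires the same specific discharge q through every layer.
Σ(b_i/K_i) = 4.31/19.9 + 6.50/35.9 + 9.58/2.88e-06 = 3.326e+06 d.
q = Δh / Σ(b_i/K_i) = 12.1 / 3.326e+06 = 3.638e-06 m/day.
In each layer the seepage velocity is v_i = q/n_i, so the layer transit time is t_i = b_i·n_i / q:
  layer 1 (weathered basalt): t_1 = 4.31 × 0.09 / 3.638e-06 = 1.066e+05 d
  layer 2 (coarse sand): t_2 = 6.50 × 0.33 / 3.638e-06 = 5.897e+05 d
  layer 3 (clay): t_3 = 9.58 × 0.04 / 3.638e-06 = 1.053e+05 d
Total t = Σ t_i = 8.017e+05 days = 2195 years.

2190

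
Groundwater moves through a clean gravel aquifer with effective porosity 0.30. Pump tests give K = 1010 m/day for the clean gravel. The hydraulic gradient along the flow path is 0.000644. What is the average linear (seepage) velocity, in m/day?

Hydraulic gradient i = 0.000644.
Darcy flux q = K · i = 1010 × 0.0006440 = 0.6504 m/day.
Seepage velocity v = q / n_e = 0.6504 / 0.30 = 2.168 m/day.

2.17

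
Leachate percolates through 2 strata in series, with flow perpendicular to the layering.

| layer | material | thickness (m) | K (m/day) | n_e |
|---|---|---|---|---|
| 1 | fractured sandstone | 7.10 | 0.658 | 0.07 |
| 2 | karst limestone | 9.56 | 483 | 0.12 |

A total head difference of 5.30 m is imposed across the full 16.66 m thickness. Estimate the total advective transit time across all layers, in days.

3.35

With flow normal to the layers, continuity requires the same specific discharge q through every layer.
Σ(b_i/K_i) = 7.10/0.658 + 9.56/483 = 10.81 d.
q = Δh / Σ(b_i/K_i) = 5.30 / 10.81 = 0.4903 m/day.
In each layer the seepage velocity is v_i = q/n_i, so the layer transit time is t_i = b_i·n_i / q:
  layer 1 (fractured sandstone): t_1 = 7.10 × 0.07 / 0.4903 = 1.014 d
  layer 2 (karst limestone): t_2 = 9.56 × 0.12 / 0.4903 = 2.340 d
Total t = Σ t_i = 3.354 days.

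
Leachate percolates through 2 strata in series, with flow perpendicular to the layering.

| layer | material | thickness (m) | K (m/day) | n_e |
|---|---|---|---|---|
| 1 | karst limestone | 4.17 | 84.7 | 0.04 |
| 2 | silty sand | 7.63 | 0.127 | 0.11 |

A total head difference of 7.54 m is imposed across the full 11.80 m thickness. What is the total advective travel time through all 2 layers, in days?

8.02

With flow normal to the layers, continuity requires the same specific discharge q through every layer.
Σ(b_i/K_i) = 4.17/84.7 + 7.63/0.127 = 60.13 d.
q = Δh / Σ(b_i/K_i) = 7.54 / 60.13 = 0.1254 m/day.
In each layer the seepage velocity is v_i = q/n_i, so the layer transit time is t_i = b_i·n_i / q:
  layer 1 (karst limestone): t_1 = 4.17 × 0.04 / 0.1254 = 1.330 d
  layer 2 (silty sand): t_2 = 7.63 × 0.11 / 0.1254 = 6.693 d
Total t = Σ t_i = 8.023 days.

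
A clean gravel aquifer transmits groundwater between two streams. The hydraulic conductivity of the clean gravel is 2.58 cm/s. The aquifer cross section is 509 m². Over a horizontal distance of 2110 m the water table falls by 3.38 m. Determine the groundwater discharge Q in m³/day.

1820

Convert K: 2.58 cm/s × 864 = 2229 m/day.
Hydraulic gradient i = Δh / L = 3.38 / 2110 = 0.001602.
Darcy's law: Q = K · A · i = 2229 × 509.0 × 0.001602 = 1818 m³/day.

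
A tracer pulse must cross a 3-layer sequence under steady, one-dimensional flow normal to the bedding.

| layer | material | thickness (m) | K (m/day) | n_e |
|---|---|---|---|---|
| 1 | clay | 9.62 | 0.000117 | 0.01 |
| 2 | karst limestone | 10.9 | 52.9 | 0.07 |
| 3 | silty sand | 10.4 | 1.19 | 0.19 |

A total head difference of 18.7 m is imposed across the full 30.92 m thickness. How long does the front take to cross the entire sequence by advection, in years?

With flow normal to the layers, continuity requires the same specific discharge q through every layer.
Σ(b_i/K_i) = 9.62/0.000117 + 10.9/52.9 + 10.4/1.19 = 82231 d.
q = Δh / Σ(b_i/K_i) = 18.7 / 82231 = 0.0002274 m/day.
In each layer the seepage velocity is v_i = q/n_i, so the layer transit time is t_i = b_i·n_i / q:
  layer 1 (clay): t_1 = 9.62 × 0.01 / 0.0002274 = 423.0 d
  layer 2 (karst limestone): t_2 = 10.9 × 0.07 / 0.0002274 = 3355 d
  layer 3 (silty sand): t_3 = 10.4 × 0.19 / 0.0002274 = 8689 d
Total t = Σ t_i = 12467 days = 34.13 years.

34.1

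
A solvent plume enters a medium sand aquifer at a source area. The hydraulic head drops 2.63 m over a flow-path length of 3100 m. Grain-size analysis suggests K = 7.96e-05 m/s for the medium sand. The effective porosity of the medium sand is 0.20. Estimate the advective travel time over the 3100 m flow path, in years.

291

Convert K: 7.96e-05 m/s × 86400 = 6.877 m/day.
Hydraulic gradient i = Δh / L = 2.63 / 3100 = 0.0008484.
Darcy flux q = K · i = 6.877 × 0.0008484 = 0.005835 m/day.
Seepage velocity v = q / n_e = 0.005835 / 0.20 = 0.02917 m/day.
Travel time t = L / v = 3100 / 0.02917 = 1.063e+05 days = 290.9 years.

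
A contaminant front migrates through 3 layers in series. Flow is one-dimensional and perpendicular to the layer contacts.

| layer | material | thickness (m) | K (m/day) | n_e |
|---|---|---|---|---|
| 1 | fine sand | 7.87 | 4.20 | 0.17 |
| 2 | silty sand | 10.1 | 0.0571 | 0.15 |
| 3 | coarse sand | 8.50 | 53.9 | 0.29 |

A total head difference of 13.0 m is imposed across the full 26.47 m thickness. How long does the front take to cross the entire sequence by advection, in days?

With flow normal to the layers, continuity requires the same specific discharge q through every layer.
Σ(b_i/K_i) = 7.87/4.20 + 10.1/0.0571 + 8.50/53.9 = 178.9 d.
q = Δh / Σ(b_i/K_i) = 13.0 / 178.9 = 0.07266 m/day.
In each layer the seepage velocity is v_i = q/n_i, so the layer transit time is t_i = b_i·n_i / q:
  layer 1 (fine sand): t_1 = 7.87 × 0.17 / 0.07266 = 18.41 d
  layer 2 (silty sand): t_2 = 10.1 × 0.15 / 0.07266 = 20.85 d
  layer 3 (coarse sand): t_3 = 8.50 × 0.29 / 0.07266 = 33.92 d
Total t = Σ t_i = 73.19 days.

73.2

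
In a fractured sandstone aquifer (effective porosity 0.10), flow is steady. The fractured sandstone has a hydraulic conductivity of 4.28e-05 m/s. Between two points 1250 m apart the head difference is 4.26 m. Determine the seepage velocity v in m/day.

Convert K: 4.28e-05 m/s × 86400 = 3.698 m/day.
Hydraulic gradient i = Δh / L = 4.26 / 1250 = 0.003408.
Darcy flux q = K · i = 3.698 × 0.003408 = 0.01260 m/day.
Seepage velocity v = q / n_e = 0.01260 / 0.10 = 0.1260 m/day.

0.126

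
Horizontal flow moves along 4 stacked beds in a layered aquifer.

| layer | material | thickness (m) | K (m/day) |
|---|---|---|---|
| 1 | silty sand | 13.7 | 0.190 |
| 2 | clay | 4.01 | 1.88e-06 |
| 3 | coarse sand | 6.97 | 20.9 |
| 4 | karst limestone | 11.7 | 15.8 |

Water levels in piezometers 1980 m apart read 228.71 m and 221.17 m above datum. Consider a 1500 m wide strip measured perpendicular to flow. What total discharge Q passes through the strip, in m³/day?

Flow is parallel to layering, so each bed carries its own Darcy discharge and the transmissivities add.
Σ(K_i·b_i) = 0.190×13.7 + 1.88e-06×4.01 + 20.9×6.97 + 15.8×11.7 = 333.1 m²/day.
Hydraulic gradient i = (228.71 − 221.17) / 1980 = 7.54 / 1980 = 0.003808.
Q = Σ(K_i·b_i) · W · i = 333.1 × 1500 × 0.003808 = 1903 m³/day.

1900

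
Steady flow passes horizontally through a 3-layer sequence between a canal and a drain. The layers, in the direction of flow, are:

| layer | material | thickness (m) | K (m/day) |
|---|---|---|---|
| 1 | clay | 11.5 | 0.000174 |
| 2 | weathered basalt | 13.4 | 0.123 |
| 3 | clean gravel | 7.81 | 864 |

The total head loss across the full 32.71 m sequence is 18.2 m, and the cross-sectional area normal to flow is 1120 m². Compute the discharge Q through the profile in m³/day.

Flow is perpendicular to layering, so the layers act in series and the equivalent K is the thickness-weighted harmonic mean.
Total thickness L = 11.5 + 13.4 + 7.81 = 32.71 m.
Σ(b_i/K_i) = 11.5/0.000174 + 13.4/0.123 + 7.81/864 = 66201 d.
K_eq = L / Σ(b_i/K_i) = 32.71 / 66201 = 0.0004941 m/day.
Q = K_eq · A · (Δh/L) = 0.0004941 × 1120 × (18.2/32.71) = 0.3079 m³/day.

0.308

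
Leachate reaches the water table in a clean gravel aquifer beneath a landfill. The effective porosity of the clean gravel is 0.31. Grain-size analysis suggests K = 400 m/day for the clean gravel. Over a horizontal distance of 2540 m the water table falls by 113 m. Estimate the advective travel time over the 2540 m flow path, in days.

Hydraulic gradient i = Δh / L = 113 / 2540 = 0.04449.
Darcy flux q = K · i = 400.0 × 0.04449 = 17.80 m/day.
Seepage velocity v = q / n_e = 17.80 / 0.31 = 57.40 m/day.
Travel time t = L / v = 2540 / 57.40 = 44.25 days.

44.2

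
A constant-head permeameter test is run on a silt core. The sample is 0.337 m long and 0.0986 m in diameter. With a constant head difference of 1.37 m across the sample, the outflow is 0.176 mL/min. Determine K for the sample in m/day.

Cross-sectional area A = π·(d/2)² = π × (0.0986/2)² = 0.007636 m².
Convert discharge: 0.176 mL/min = 2.933e-09 m³/s.
Darcy's law rearranged: K = Q·L / (A·Δh) = 2.933e-09 × 0.337 / (0.007636 × 1.37) = 9.450e-08 m/s = 0.008165 m/day.

0.00816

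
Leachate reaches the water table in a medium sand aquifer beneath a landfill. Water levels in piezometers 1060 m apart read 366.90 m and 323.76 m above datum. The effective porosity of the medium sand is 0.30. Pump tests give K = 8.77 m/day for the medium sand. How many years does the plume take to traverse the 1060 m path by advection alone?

Hydraulic gradient i = (366.90 − 323.76) / 1060 = 43.14 / 1060 = 0.04070.
Darcy flux q = K · i = 8.770 × 0.04070 = 0.3569 m/day.
Seepage velocity v = q / n_e = 0.3569 / 0.30 = 1.190 m/day.
Travel time t = L / v = 1060 / 1.190 = 890.9 days = 2.439 years.

2.44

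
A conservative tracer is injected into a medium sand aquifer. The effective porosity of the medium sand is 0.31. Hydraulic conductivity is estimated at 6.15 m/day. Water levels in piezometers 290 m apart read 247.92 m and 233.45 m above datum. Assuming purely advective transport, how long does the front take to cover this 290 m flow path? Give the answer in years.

0.802

Hydraulic gradient i = (247.92 − 233.45) / 290 = 14.47 / 290 = 0.04990.
Darcy flux q = K · i = 6.150 × 0.04990 = 0.3069 m/day.
Seepage velocity v = q / n_e = 0.3069 / 0.31 = 0.9899 m/day.
Travel time t = L / v = 290 / 0.9899 = 293.0 days = 0.8021 years.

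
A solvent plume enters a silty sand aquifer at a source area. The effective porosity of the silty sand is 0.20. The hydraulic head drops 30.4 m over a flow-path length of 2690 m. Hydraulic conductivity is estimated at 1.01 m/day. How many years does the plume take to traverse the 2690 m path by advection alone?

129

Hydraulic gradient i = Δh / L = 30.4 / 2690 = 0.01130.
Darcy flux q = K · i = 1.010 × 0.01130 = 0.01141 m/day.
Seepage velocity v = q / n_e = 0.01141 / 0.20 = 0.05707 m/day.
Travel time t = L / v = 2690 / 0.05707 = 47135 days = 129.0 years.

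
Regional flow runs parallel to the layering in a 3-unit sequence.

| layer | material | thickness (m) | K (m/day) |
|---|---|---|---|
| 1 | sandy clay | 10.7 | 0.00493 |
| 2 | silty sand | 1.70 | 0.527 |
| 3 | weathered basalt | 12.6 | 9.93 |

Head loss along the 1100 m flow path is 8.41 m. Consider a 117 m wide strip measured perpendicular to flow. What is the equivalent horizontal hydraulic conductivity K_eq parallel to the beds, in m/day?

5.04

Flow is parallel to layering, so each bed carries its own Darcy discharge and the transmissivities add.
Σ(K_i·b_i) = 0.00493×10.7 + 0.527×1.70 + 9.93×12.6 = 126.1 m²/day.
Total thickness b = 25.00 m, so K_eq = Σ(K_i·b_i)/b = 5.043 m/day.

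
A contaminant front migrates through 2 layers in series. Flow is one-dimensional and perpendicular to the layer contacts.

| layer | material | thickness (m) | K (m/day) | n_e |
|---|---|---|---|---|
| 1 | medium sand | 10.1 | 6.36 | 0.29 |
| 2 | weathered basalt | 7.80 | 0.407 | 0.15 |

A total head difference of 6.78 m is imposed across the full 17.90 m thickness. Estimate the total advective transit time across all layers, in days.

12.5

With flow normal to the layers, continuity requires the same specific discharge q through every layer.
Σ(b_i/K_i) = 10.1/6.36 + 7.80/0.407 = 20.75 d.
q = Δh / Σ(b_i/K_i) = 6.78 / 20.75 = 0.3267 m/day.
In each layer the seepage velocity is v_i = q/n_i, so the layer transit time is t_i = b_i·n_i / q:
  layer 1 (medium sand): t_1 = 10.1 × 0.29 / 0.3267 = 8.965 d
  layer 2 (weathered basalt): t_2 = 7.80 × 0.15 / 0.3267 = 3.581 d
Total t = Σ t_i = 12.55 days.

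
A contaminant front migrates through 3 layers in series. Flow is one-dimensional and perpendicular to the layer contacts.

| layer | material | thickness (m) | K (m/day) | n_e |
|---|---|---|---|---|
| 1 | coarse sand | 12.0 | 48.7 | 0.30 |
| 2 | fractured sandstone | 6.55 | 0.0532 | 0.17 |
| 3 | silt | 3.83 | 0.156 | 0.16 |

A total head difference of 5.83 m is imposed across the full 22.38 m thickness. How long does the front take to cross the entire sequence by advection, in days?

With flow normal to the layers, continuity requires the same specific discharge q through every layer.
Σ(b_i/K_i) = 12.0/48.7 + 6.55/0.0532 + 3.83/0.156 = 147.9 d.
q = Δh / Σ(b_i/K_i) = 5.83 / 147.9 = 0.03941 m/day.
In each layer the seepage velocity is v_i = q/n_i, so the layer transit time is t_i = b_i·n_i / q:
  layer 1 (coarse sand): t_1 = 12.0 × 0.30 / 0.03941 = 91.34 d
  layer 2 (fractured sandstone): t_2 = 6.55 × 0.17 / 0.03941 = 28.25 d
  layer 3 (silt): t_3 = 3.83 × 0.16 / 0.03941 = 15.55 d
Total t = Σ t_i = 135.1 days.

135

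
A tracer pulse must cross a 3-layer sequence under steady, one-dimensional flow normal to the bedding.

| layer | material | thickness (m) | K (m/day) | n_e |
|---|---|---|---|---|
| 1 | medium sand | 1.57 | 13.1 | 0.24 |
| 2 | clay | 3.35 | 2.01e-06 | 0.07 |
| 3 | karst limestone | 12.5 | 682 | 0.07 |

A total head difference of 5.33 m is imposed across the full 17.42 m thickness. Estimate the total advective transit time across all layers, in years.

1270

With flow normal to the layers, continuity requires the same specific discharge q through every layer.
Σ(b_i/K_i) = 1.57/13.1 + 3.35/2.01e-06 + 12.5/682 = 1.667e+06 d.
q = Δh / Σ(b_i/K_i) = 5.33 / 1.667e+06 = 3.198e-06 m/day.
In each layer the seepage velocity is v_i = q/n_i, so the layer transit time is t_i = b_i·n_i / q:
  layer 1 (medium sand): t_1 = 1.57 × 0.24 / 3.198e-06 = 1.178e+05 d
  layer 2 (clay): t_2 = 3.35 × 0.07 / 3.198e-06 = 73327 d
  layer 3 (karst limestone): t_3 = 12.5 × 0.07 / 3.198e-06 = 2.736e+05 d
Total t = Σ t_i = 4.648e+05 days = 1272 years.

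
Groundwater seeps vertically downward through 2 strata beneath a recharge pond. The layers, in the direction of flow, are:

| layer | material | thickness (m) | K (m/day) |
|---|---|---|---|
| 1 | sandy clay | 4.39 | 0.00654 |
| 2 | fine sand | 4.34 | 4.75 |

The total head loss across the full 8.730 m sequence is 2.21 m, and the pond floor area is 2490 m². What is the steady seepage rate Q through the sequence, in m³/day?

8.19

Flow is perpendicular to layering, so the layers act in series and the equivalent K is the thickness-weighted harmonic mean.
Total thickness L = 4.39 + 4.34 = 8.730 m.
Σ(b_i/K_i) = 4.39/0.00654 + 4.34/4.75 = 672.2 d.
K_eq = L / Σ(b_i/K_i) = 8.730 / 672.2 = 0.01299 m/day.
Q = K_eq · A · (Δh/L) = 0.01299 × 2490 × (2.21/8.730) = 8.187 m³/day.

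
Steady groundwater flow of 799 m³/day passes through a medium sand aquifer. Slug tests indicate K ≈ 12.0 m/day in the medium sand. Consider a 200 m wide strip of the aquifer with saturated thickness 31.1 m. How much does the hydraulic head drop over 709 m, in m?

Cross-sectional area A = 200 × 31.1 = 6220 m².
From Q = K·A·i, i = Q / (K·A) = 799 / (12.00 × 6220) = 0.01070.
Head loss Δh = i · L = 0.01070 × 709 = 7.590 m.

7.59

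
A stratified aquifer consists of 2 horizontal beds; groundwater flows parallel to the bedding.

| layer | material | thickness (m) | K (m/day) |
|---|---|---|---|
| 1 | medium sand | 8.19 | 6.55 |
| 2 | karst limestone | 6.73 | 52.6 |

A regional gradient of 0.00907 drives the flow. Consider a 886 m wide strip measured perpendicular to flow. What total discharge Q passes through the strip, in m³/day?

Flow is parallel to layering, so each bed carries its own Darcy discharge and the transmissivities add.
Σ(K_i·b_i) = 6.55×8.19 + 52.6×6.73 = 407.6 m²/day.
Hydraulic gradient i = 0.00907.
Q = Σ(K_i·b_i) · W · i = 407.6 × 886 × 0.009070 = 3276 m³/day.

3280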